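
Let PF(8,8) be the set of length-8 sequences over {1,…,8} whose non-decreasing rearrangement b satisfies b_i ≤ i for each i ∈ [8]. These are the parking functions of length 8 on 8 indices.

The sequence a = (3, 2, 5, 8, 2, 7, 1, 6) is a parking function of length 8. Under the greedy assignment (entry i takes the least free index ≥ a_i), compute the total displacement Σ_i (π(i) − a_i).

2

Σπ(i) = 1+…+8 = 36; Σa = 3+2+5+8+2+7+1+6 = 34; disp = 36−34 = 2.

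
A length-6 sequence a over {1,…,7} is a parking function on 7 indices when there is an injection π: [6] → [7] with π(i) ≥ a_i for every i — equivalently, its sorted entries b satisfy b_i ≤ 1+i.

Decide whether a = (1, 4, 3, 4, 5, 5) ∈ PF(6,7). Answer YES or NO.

Rearranged: b = (1, 3, 4, 4, 5, 5).
  b_1=1 ≤ 2
  b_2=3 ≤ 3
  b_3=4 ≤ 4
  b_4=4 ≤ 5
  b_5=5 ≤ 6
  b_6=5 ≤ 7
All bounds hold ⇒ YES

YES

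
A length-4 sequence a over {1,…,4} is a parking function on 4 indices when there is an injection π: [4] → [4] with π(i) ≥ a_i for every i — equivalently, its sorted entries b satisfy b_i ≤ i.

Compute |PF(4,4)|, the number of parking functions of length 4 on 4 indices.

125

#PF = 1·5^3 = 1×125 = 125 (Konheim–Weiss)
Check (2,4,2,1) → sorted (1,2,2,4): b_i ≤ i ∀i, a PF.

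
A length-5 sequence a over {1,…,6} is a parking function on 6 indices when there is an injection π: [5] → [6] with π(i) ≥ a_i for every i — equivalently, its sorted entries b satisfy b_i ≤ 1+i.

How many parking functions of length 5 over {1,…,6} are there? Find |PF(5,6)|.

4802

Count = 2·7^4 = 2·2401 = 4802 [KW]
Example (5,3,2,4,3) → sorted (2,3,3,4,5): b_i ≤ 1+i ∀i, a PF.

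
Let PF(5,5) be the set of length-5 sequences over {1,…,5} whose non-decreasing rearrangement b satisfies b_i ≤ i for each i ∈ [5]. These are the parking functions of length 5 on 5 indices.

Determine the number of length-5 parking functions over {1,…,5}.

1296

Count = (5−5+1)·(5+1)^(5−1) = 1 · 1296 = 1296 (Konheim–Weiss)
Check (1,1,1,5,3) → sorted (1,1,1,3,5): b_i ≤ i ∀i, a PF.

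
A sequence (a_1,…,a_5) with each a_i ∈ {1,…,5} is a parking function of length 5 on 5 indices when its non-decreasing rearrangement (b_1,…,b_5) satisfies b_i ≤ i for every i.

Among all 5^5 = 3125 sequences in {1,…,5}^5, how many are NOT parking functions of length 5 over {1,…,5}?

|PF| = (6−5)·6^(5−1) = 1·1296 = 1296 [KW]
E.g. (3,5,4,3,2) → sorted (2,3,3,4,5): b_1=2>1, not a PF.
5^5 − 1296 = 3125 − 1296 = 1829

1829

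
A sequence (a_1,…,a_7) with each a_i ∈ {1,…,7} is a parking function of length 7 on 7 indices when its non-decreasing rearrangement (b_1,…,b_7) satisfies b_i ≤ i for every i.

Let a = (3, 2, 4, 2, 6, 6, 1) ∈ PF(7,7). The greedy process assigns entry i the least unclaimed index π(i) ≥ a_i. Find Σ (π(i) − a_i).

Σπ = 7·8/2 = 28 (π permutes [7]); Σa = 3+2+4+2+6+6+1 = 24; disp = 28−24 = 4.

4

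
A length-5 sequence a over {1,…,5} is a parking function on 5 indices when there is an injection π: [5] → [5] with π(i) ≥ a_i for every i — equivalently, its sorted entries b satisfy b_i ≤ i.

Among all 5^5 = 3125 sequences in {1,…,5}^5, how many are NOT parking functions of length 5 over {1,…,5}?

|PF(5,5)| = (5−5+1)·(5+1)^(5−1) = 1·1296 = 1296
E.g. (1,5,5,5,1) → sorted (1,1,5,5,5): b_3=5>3, not a PF.
5^5 − 1296 = 3125 − 1296 = 1829

1829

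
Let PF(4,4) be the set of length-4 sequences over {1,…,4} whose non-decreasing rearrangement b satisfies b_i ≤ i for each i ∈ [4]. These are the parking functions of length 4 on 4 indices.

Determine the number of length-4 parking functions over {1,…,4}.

#PF = 1·5^3 = 1×125 = 125 (Pollak)
One tuple (1,3,2,1) → sorted (1,1,2,3): b_i ≤ i ∀i, a PF.

125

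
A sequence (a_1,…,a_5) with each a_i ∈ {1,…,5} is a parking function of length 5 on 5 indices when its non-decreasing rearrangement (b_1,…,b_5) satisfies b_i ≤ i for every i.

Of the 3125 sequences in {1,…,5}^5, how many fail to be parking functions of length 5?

1829

Count = (6−5)·6^(5−1) = 1·1296 = 1296 (Pollak)
Check (4,4,5,2,1) → sorted (1,2,4,4,5): b_3=4>3, not a PF.
5^5 − 1296 = 3125 − 1296 = 1829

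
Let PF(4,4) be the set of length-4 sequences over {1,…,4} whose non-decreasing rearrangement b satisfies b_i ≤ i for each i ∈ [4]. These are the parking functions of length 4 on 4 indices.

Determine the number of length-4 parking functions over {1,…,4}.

#PF = (4−4+1)·(4+1)^(4−1) = 1·125 = 125
E.g. (1,2,1,3) → sorted (1,1,2,3): b_i ≤ i ∀i, a PF.

125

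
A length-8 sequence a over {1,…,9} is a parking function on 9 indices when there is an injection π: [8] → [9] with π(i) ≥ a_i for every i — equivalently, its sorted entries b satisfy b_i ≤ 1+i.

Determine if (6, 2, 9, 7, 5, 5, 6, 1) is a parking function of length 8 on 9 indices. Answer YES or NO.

NO

Order a: b = (1, 2, 5, 5, 6, 6, 7, 9).
  b_1=1 ≤ 2
  b_2=2 ≤ 3
  b_3=5 > 4
  fails at i=3 ⇒ NO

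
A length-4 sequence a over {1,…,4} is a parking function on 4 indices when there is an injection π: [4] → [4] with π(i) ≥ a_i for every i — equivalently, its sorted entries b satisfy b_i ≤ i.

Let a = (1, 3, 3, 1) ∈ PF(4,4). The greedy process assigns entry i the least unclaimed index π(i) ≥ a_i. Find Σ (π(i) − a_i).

Σπ = 4·5/2 = 10 (π permutes [4]); Σa = 1+3+3+1 = 8; disp = 10−8 = 2.

2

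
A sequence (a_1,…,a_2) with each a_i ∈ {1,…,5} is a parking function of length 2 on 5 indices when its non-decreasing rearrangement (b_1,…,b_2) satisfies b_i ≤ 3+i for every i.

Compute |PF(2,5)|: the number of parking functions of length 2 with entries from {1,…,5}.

24

|PF(2,5)| = 4·6^1 = 4·6 = 24 (Pollak)
E.g. (1,4) → sorted (1,4): b_i ≤ 3+i ∀i, a PF.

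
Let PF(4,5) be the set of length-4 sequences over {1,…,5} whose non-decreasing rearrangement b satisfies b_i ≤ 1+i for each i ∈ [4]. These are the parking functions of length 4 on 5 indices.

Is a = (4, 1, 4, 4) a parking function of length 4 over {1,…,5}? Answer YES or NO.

Sorted: b = (1, 4, 4, 4).
  b_1=1 ≤ 2
  b_2=4 > 3
  fails at i=2 ⇒ NO

NO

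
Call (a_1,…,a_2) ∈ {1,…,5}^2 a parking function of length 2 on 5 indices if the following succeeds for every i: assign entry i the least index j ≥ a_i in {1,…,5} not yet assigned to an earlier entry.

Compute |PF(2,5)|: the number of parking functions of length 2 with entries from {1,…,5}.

|PF| = (5−2+1)·(5+1)^(2−1) = 4×6 = 24 (Pollak)
One tuple (2,5) → sorted (2,5): b_i ≤ 3+i ∀i, a PF.

24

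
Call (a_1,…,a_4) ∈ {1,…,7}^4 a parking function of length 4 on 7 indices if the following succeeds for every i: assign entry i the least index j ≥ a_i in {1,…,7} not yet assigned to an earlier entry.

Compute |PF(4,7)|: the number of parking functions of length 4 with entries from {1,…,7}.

2048

#PF = 4·8^3 = 4×512 = 2048 [KW]
Check (5,3,5,5) → sorted (3,5,5,5): b_i ≤ 3+i ∀i, a PF.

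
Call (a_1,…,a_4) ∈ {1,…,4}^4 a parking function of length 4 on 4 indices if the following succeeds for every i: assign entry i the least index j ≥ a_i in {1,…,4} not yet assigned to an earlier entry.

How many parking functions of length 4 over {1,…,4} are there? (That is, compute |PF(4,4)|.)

125

#PF = 1·5^3 = 1 · 125 = 125 [KW]
Check (2,1,3,4) → sorted (1,2,3,4): b_i ≤ i ∀i, a PF.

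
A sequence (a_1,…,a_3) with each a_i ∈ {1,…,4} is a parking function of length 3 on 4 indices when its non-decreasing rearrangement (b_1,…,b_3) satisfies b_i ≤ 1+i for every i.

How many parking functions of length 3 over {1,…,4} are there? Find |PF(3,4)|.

50

Count = (5−3)·5^(3−1) = 2 · 25 = 50 (Pollak)
Example (4,1,3) → sorted (1,3,4): b_i ≤ 1+i ∀i, a PF.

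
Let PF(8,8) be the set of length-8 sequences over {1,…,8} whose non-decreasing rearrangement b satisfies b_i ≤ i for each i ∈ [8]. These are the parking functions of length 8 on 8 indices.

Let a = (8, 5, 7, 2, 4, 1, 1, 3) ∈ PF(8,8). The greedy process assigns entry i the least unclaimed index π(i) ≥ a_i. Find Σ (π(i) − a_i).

Σπ = 8·9/2 = 36 (π permutes [8]); Σa = 8+5+7+2+4+1+1+3 = 31; disp = 36−31 = 5.

5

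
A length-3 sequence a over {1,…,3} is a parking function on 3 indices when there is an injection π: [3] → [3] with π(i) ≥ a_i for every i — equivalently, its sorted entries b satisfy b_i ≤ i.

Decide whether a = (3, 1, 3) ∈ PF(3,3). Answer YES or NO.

Sorted: b = (1, 3, 3).
  b_1=1 ≤ 1
  b_2=3 > 2
  fails at i=2 ⇒ NO

NO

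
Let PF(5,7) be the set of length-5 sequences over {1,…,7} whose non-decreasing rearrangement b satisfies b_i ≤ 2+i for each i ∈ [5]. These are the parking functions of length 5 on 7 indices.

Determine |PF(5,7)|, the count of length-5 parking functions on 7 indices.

|PF(5,7)| = (8−5)·8^(5−1) = 3×4096 = 12288 (Konheim–Weiss)
Check (4,1,3,2,6) → sorted (1,2,3,4,6): b_i ≤ 2+i ∀i, a PF.

12288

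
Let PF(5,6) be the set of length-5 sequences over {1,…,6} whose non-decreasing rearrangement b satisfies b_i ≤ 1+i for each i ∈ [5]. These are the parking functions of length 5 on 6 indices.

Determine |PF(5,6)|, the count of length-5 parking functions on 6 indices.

4802

|PF(5,6)| = (7−5)·7^(5−1) = 2 · 2401 = 4802 (Konheim–Weiss)
One tuple (3,3,4,2,1) → sorted (1,2,3,3,4): b_i ≤ 1+i ∀i, a PF.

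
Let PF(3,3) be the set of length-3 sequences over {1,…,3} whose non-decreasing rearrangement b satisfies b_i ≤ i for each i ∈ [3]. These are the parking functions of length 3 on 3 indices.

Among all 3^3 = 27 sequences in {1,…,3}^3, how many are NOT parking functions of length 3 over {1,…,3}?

Count = 1·4^2 = 1·16 = 16
One tuple (3,3,2) → sorted (2,3,3): b_1=2>1, not a PF.
So 27 − 16 = 11 fail.

11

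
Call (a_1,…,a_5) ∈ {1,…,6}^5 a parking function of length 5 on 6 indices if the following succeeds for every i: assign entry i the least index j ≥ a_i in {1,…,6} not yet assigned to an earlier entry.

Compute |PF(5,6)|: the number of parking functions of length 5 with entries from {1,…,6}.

#PF = (7−5)·7^(5−1) = 2 · 2401 = 4802 (Konheim–Weiss)
E.g. (1,2,1,6,5) → sorted (1,1,2,5,6): b_i ≤ 1+i ∀i, a PF.

4802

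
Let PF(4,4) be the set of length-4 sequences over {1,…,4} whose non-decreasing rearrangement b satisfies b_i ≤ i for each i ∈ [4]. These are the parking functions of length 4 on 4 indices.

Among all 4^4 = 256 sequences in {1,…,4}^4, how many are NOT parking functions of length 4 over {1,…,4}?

131

|PF| = 1·5^3 = 1·125 = 125 (Pollak)
Example (3,4,1,4) → sorted (1,3,4,4): b_2=3>2, not a PF.
So 256 − 125 = 131 fail.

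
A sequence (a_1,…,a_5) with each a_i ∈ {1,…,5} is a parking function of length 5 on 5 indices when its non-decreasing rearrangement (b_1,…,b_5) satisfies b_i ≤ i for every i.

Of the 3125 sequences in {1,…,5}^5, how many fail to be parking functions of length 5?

1829

|PF(5,5)| = 1·6^4 = 1·1296 = 1296 (Pollak)
One tuple (5,2,1,5,5) → sorted (1,2,5,5,5): b_3=5>3, not a PF.
5^5 − 1296 = 3125 − 1296 = 1829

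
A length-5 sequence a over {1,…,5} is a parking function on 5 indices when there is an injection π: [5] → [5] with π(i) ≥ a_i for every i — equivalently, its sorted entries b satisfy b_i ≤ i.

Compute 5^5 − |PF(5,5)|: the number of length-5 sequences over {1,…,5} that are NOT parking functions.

|PF(5,5)| = (5−5+1)·(5+1)^(5−1) = 1 · 1296 = 1296 [KW]
One tuple (4,5,5,5,1) → sorted (1,4,5,5,5): b_2=4>2, not a PF.
So 3125 − 1296 = 1829 fail.

1829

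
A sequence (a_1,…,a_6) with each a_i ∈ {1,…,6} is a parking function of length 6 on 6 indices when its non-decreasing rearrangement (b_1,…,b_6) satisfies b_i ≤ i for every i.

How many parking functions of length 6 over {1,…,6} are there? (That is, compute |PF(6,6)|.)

Count = (6−6+1)·(6+1)^(6−1) = 1×16807 = 16807 (Pollak)
One tuple (6,1,4,3,3,1) → sorted (1,1,3,3,4,6): b_i ≤ i ∀i, a PF.

16807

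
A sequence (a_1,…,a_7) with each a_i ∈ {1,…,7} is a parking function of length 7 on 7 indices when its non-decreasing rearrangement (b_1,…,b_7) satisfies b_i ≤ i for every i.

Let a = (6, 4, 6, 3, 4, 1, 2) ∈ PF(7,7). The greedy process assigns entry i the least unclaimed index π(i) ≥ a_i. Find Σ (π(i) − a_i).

Σπ = 28 ({1..7} each once); Σa = 6+4+6+3+4+1+2 = 26; disp = 28−26 = 2.

2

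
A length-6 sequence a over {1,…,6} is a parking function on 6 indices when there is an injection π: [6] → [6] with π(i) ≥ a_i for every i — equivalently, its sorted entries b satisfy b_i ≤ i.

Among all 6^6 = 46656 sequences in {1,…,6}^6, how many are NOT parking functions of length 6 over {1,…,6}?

Count = (6−6+1)·(6+1)^(6−1) = 1·16807 = 16807 [KW]
Check (3,5,2,5,5,5) → sorted (2,3,5,5,5,5): b_1=2>1, not a PF.
6^6 − 16807 = 46656 − 16807 = 29849

29849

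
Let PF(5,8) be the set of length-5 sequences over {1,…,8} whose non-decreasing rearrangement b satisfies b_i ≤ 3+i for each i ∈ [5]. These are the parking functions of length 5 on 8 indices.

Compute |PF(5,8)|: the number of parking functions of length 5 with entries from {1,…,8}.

26244

Count = (8+1−5)·(8+1)^{5−1} = 4×6561 = 26244 (Konheim–Weiss)
Example (5,8,3,1,1) → sorted (1,1,3,5,8): b_i ≤ 3+i ∀i, a PF.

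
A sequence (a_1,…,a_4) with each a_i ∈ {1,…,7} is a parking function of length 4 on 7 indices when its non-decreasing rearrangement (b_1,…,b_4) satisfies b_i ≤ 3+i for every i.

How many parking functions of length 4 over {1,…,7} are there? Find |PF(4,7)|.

2048

|PF| = (8−4)·8^(4−1) = 4·512 = 2048 [KW]
Check (3,5,4,3) → sorted (3,3,4,5): b_i ≤ 3+i ∀i, a PF.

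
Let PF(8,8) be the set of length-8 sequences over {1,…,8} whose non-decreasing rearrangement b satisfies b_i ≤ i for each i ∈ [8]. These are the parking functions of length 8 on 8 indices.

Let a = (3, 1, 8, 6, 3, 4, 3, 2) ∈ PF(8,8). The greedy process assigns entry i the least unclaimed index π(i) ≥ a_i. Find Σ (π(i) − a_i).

6

Σπ(i) = 1+…+8 = 36; Σa = 3+1+8+6+3+4+3+2 = 30; disp = 36−30 = 6.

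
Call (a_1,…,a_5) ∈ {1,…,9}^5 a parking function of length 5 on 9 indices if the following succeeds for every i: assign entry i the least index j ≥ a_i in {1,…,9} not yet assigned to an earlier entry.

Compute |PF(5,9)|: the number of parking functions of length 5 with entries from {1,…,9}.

Count = (10−5)·10^(5−1) = 5×10000 = 50000 (Pollak)
One tuple (7,6,7,2,8) → sorted (2,6,7,7,8): b_i ≤ 4+i ∀i, a PF.

50000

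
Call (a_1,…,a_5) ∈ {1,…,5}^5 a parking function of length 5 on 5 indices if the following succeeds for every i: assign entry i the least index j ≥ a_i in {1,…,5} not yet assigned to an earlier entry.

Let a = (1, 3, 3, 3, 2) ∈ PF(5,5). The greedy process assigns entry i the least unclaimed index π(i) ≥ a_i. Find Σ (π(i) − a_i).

3

Σπ = 5·6/2 = 15 (π permutes [5]); Σa = 1+3+3+3+2 = 12; disp = 15−12 = 3.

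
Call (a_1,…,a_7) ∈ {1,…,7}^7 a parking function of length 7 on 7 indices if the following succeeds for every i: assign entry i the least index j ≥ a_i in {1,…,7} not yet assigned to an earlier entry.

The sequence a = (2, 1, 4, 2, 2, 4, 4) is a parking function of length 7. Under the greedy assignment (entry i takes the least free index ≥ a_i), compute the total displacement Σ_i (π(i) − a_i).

9

Σπ = 28 ({1..7} each once); Σa = 2+1+4+2+2+4+4 = 19; disp = 28−19 = 9.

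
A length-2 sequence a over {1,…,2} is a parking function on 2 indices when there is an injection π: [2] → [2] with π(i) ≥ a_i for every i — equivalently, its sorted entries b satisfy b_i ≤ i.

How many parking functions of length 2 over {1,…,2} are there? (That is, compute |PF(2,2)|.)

3

Count = (2−2+1)·(2+1)^(2−1) = 1×3 = 3 (Pollak)
One tuple (1,1) → sorted (1,1): b_i ≤ i ∀i, a PF.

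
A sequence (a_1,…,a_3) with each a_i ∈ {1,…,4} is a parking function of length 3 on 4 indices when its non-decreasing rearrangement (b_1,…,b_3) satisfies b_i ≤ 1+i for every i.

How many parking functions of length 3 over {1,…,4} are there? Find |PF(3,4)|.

50

#PF = (4−3+1)·(4+1)^(3−1) = 2·25 = 50 (Pollak)
Check (4,2,3) → sorted (2,3,4): b_i ≤ 1+i ∀i, a PF.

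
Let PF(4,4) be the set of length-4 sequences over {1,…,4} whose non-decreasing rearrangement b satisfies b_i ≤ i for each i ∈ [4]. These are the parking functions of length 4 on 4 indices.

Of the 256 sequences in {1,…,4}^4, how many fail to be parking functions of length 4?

131

Count = (4−4+1)·(4+1)^(4−1) = 1·125 = 125 (Pollak)
E.g. (4,1,4,4) → sorted (1,4,4,4): b_2=4>2, not a PF.
So 256 − 125 = 131 fail.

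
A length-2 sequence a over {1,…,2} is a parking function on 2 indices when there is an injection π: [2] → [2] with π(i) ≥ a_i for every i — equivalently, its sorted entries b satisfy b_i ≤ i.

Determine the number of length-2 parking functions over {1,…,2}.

|PF| = (2+1−2)·(2+1)^{2−1} = 1×3 = 3
E.g. (1,1) → sorted (1,1): b_i ≤ i ∀i, a PF.

3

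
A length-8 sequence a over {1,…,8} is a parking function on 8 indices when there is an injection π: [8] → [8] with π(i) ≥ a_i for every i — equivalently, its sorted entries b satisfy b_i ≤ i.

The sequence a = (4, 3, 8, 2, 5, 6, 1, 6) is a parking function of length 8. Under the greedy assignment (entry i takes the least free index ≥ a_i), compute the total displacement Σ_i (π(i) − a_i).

Σπ(i) = 1+…+8 = 36; Σa = 4+3+8+2+5+6+1+6 = 35; disp = 36−35 = 1.

1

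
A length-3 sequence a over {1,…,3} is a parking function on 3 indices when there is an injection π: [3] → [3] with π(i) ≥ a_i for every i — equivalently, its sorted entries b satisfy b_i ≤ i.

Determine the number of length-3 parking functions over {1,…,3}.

16

|PF(3,3)| = (4−3)·4^(3−1) = 1·16 = 16 [KW]
E.g. (1,3,1) → sorted (1,1,3): b_i ≤ i ∀i, a PF.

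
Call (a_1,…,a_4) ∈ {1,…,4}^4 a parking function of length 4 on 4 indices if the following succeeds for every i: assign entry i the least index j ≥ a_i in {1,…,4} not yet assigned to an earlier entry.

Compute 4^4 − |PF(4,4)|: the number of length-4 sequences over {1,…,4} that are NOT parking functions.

131

|PF(4,4)| = (4+1−4)·(4+1)^{4−1} = 1 · 125 = 125 (Konheim–Weiss)
One tuple (4,4,3,2) → sorted (2,3,4,4): b_1=2>1, not a PF.
Total 256; non-PF = 256−125 = 131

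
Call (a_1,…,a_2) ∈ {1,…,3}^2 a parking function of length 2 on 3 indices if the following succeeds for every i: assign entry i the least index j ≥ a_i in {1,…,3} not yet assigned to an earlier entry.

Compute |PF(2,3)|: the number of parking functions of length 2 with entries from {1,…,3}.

#PF = 2·4^1 = 2·4 = 8 (Konheim–Weiss)
One tuple (1,3) → sorted (1,3): b_i ≤ 1+i ∀i, a PF.

8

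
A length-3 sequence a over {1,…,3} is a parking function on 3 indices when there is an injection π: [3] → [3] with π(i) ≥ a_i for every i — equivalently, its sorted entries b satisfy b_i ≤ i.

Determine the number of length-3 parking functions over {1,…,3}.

16

|PF| = (4−3)·4^(3−1) = 1 · 16 = 16
Check (1,2,2) → sorted (1,2,2): b_i ≤ i ∀i, a PF.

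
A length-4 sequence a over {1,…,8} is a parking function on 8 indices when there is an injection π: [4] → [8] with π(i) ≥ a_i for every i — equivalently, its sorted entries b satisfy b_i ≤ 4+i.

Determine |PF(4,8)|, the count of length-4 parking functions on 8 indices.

3645

|PF| = (8+1−4)·(8+1)^{4−1} = 5 · 729 = 3645 [KW]
Example (6,5,3,8) → sorted (3,5,6,8): b_i ≤ 4+i ∀i, a PF.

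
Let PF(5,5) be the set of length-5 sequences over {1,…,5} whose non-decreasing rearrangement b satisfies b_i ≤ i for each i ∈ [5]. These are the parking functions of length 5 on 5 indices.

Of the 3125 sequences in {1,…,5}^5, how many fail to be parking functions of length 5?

Count = 1·6^4 = 1 · 1296 = 1296 (Konheim–Weiss)
One tuple (4,5,4,5,5) → sorted (4,4,5,5,5): b_1=4>1, not a PF.
So 3125 − 1296 = 1829 fail.

1829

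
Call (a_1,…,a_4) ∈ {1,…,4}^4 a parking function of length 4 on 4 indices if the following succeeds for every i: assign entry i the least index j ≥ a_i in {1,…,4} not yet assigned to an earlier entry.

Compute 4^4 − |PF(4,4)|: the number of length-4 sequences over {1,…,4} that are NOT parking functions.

|PF| = (4−4+1)·(4+1)^(4−1) = 1 · 125 = 125 (Konheim–Weiss)
E.g. (3,3,3,2) → sorted (2,3,3,3): b_1=2>1, not a PF.
So 256 − 125 = 131 fail.

131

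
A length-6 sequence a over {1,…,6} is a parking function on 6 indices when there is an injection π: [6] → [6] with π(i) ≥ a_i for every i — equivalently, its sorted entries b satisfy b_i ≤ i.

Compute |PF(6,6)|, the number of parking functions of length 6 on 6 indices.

|PF(6,6)| = (6−6+1)·(6+1)^(6−1) = 1·16807 = 16807 (Konheim–Weiss)
One tuple (4,1,2,5,3,4) → sorted (1,2,3,4,4,5): b_i ≤ i ∀i, a PF.

16807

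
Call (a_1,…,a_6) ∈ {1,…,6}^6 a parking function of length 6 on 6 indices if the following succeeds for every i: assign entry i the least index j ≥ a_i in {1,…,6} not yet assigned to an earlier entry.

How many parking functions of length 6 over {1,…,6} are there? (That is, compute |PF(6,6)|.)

#PF = (6+1−6)·(6+1)^{6−1} = 1×16807 = 16807 [KW]
E.g. (4,2,3,2,6,1) → sorted (1,2,2,3,4,6): b_i ≤ i ∀i, a PF.

16807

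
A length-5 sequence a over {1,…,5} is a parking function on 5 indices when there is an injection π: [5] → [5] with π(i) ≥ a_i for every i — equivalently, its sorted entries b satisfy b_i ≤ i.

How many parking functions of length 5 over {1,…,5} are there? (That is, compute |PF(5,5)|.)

|PF| = (6−5)·6^(5−1) = 1 · 1296 = 1296 (Pollak)
Check (4,5,2,1,3) → sorted (1,2,3,4,5): b_i ≤ i ∀i, a PF.

1296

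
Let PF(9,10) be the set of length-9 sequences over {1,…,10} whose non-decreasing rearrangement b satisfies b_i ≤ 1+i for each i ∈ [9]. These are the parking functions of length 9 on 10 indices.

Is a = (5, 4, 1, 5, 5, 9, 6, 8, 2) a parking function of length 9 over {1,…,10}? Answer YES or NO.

YES

Sorted: b = (1, 2, 4, 5, 5, 5, 6, 8, 9).
  b_1=1 ≤ 2
  b_2=2 ≤ 3
  b_3=4 ≤ 4
  b_4=5 ≤ 5
  b_5=5 ≤ 6
  b_6=5 ≤ 7
  b_7=6 ≤ 8
  b_8=8 ≤ 9
  b_9=9 ≤ 10
All bounds hold ⇒ YES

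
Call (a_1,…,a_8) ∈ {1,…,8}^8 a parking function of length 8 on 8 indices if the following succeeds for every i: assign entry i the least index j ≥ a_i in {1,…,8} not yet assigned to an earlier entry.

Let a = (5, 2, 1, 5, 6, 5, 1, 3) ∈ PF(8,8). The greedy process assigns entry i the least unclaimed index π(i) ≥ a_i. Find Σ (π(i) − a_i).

8

Σπ = 8·9/2 = 36 (π permutes [8]); Σa = 5+2+1+5+6+5+1+3 = 28; disp = 36−28 = 8.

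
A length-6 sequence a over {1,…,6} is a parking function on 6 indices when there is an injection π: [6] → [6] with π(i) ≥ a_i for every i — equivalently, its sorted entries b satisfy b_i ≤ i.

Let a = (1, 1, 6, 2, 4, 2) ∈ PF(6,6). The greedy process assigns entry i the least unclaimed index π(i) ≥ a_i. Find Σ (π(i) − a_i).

Σπ = 21 ({1..6} each once); Σa = 1+1+6+2+4+2 = 16; disp = 21−16 = 5.

5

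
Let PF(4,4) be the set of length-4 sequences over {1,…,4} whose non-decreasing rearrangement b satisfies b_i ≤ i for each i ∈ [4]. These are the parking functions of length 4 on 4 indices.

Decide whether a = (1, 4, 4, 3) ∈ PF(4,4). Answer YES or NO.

Order a: b = (1, 3, 4, 4).
  b_1=1 ≤ 1
  b_2=3 > 2
  fails at i=2 ⇒ NO

NO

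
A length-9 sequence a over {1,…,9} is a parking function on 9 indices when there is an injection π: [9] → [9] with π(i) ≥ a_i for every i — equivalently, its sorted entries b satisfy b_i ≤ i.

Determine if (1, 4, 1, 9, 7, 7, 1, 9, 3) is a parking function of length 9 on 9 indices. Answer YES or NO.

Sorted: b = (1, 1, 1, 3, 4, 7, 7, 9, 9).
  b_1=1 ≤ 1
  b_2=1 ≤ 2
  b_3=1 ≤ 3
  b_4=3 ≤ 4
  b_5=4 ≤ 5
  b_6=7 > 6
  fails at i=6 ⇒ NO

NO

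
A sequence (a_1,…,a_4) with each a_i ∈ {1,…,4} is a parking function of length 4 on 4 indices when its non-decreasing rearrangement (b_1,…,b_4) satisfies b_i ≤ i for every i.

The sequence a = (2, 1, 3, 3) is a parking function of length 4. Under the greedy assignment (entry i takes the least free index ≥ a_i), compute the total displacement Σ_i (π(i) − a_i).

1

Σπ = 4·5/2 = 10 (π permutes [4]); Σa = 2+1+3+3 = 9; disp = 10−9 = 1.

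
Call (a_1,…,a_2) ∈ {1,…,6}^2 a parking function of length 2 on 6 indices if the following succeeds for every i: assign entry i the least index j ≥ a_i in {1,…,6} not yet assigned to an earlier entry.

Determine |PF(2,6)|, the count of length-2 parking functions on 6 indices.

35

|PF| = (6−2+1)·(6+1)^(2−1) = 5 · 7 = 35 [KW]
Example (1,3) → sorted (1,3): b_i ≤ 4+i ∀i, a PF.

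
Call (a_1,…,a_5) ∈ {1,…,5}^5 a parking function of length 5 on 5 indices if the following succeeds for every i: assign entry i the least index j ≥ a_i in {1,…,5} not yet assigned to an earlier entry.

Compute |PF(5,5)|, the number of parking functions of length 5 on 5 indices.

#PF = 1·6^4 = 1×1296 = 1296 (Pollak)
E.g. (4,2,5,1,2) → sorted (1,2,2,4,5): b_i ≤ i ∀i, a PF.

1296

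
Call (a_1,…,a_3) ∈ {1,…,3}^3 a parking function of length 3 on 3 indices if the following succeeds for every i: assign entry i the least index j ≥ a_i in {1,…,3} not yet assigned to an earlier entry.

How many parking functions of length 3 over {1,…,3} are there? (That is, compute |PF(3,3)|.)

|PF| = (3−3+1)·(3+1)^(3−1) = 1×16 = 16 [KW]
One tuple (1,2,1) → sorted (1,1,2): b_i ≤ i ∀i, a PF.

16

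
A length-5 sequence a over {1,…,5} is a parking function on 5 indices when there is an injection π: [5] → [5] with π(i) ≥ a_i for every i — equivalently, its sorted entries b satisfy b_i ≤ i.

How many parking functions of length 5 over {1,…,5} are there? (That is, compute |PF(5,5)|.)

#PF = (6−5)·6^(5−1) = 1×1296 = 1296 (Pollak)
E.g. (2,4,2,2,1) → sorted (1,2,2,2,4): b_i ≤ i ∀i, a PF.

1296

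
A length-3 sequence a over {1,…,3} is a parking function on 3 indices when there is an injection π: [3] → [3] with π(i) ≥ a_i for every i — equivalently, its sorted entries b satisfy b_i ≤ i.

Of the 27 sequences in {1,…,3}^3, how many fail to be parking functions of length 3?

|PF(3,3)| = (3+1−3)·(3+1)^{3−1} = 1·16 = 16
E.g. (3,2,3) → sorted (2,3,3): b_1=2>1, not a PF.
Total 27; non-PF = 27−16 = 11

11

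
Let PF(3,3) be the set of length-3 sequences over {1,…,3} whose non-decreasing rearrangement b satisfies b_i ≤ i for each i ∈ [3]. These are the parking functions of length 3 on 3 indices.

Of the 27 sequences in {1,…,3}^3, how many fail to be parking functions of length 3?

11

Count = (3+1−3)·(3+1)^{3−1} = 1·16 = 16
E.g. (3,3,3) → sorted (3,3,3): b_1=3>1, not a PF.
Total 27; non-PF = 27−16 = 11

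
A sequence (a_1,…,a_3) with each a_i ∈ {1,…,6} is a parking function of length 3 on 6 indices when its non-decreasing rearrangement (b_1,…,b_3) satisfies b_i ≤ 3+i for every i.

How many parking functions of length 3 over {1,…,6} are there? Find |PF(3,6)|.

|PF(3,6)| = (7−3)·7^(3−1) = 4·49 = 196
E.g. (5,6,4) → sorted (4,5,6): b_i ≤ 3+i ∀i, a PF.

196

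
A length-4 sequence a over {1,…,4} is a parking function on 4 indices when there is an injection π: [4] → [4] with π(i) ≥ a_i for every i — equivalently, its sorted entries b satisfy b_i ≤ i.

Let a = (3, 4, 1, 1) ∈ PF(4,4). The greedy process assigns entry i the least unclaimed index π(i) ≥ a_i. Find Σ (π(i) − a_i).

Σπ = 4·5/2 = 10 (π permutes [4]); Σa = 3+4+1+1 = 9; disp = 10−9 = 1.

1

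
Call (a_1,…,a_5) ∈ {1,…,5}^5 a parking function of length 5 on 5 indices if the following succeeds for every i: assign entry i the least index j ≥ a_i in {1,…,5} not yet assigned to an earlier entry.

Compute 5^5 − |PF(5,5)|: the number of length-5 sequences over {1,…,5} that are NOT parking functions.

#PF = (5−5+1)·(5+1)^(5−1) = 1×1296 = 1296 (Pollak)
E.g. (4,5,5,3,3) → sorted (3,3,4,5,5): b_1=3>1, not a PF.
Total 3125; non-PF = 3125−1296 = 1829

1829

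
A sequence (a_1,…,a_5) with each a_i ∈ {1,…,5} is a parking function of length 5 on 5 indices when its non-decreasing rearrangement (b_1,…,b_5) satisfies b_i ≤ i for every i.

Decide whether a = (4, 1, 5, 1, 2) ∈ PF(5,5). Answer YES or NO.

YES

Rearranged: b = (1, 1, 2, 4, 5).
  b_1=1 ≤ 1
  b_2=1 ≤ 2
  b_3=2 ≤ 3
  b_4=4 ≤ 4
  b_5=5 ≤ 5
All bounds hold ⇒ YES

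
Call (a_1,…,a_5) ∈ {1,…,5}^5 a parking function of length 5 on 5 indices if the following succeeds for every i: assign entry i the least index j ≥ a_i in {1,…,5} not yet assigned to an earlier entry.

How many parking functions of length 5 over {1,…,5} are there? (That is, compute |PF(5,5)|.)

|PF(5,5)| = (5−5+1)·(5+1)^(5−1) = 1×1296 = 1296 (Konheim–Weiss)
Check (1,5,3,2,2) → sorted (1,2,2,3,5): b_i ≤ i ∀i, a PF.

1296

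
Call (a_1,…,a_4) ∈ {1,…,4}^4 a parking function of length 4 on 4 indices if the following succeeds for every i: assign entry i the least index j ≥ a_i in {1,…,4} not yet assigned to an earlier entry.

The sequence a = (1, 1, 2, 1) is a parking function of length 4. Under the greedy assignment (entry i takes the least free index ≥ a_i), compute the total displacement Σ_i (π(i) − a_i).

5

Σπ = 4·5/2 = 10 (π permutes [4]); Σa = 1+1+2+1 = 5; disp = 10−5 = 5.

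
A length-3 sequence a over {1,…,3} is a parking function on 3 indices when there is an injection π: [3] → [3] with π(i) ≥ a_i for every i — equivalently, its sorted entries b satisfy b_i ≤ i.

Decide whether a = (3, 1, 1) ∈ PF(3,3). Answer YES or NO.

Sorted: b = (1, 1, 3).
  b_1=1 ≤ 1
  b_2=1 ≤ 2
  b_3=3 ≤ 3
All bounds hold ⇒ YES

YES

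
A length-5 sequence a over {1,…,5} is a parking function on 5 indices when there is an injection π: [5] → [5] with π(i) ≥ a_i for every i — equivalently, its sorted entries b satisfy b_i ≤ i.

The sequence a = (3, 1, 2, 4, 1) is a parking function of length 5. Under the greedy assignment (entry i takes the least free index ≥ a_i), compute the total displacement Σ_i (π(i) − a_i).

4

Σπ = 15 ({1..5} each once); Σa = 3+1+2+4+1 = 11; disp = 15−11 = 4.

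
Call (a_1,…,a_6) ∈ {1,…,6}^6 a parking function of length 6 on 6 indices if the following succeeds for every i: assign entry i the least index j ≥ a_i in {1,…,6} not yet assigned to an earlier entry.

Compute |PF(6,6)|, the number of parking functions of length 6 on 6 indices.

|PF(6,6)| = (6+1−6)·(6+1)^{6−1} = 1×16807 = 16807 [KW]
One tuple (2,2,1,3,2,2) → sorted (1,2,2,2,2,3): b_i ≤ i ∀i, a PF.

16807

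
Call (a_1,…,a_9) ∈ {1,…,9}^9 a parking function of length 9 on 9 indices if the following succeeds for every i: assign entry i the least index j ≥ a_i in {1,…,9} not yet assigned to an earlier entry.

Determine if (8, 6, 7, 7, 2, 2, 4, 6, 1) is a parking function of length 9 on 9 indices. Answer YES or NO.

NO

Rearranged: b = (1, 2, 2, 4, 6, 6, 7, 7, 8).
  b_1=1 ≤ 1
  b_2=2 ≤ 2
  b_3=2 ≤ 3
  b_4=4 ≤ 4
  b_5=6 > 5
  fails at i=5 ⇒ NO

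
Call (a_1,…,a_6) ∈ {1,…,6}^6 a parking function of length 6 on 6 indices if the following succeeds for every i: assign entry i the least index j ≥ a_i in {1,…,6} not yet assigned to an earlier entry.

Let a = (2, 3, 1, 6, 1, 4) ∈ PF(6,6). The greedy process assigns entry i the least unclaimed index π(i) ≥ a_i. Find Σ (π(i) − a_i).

4

Σπ(i) = 1+…+6 = 21; Σa = 2+3+1+6+1+4 = 17; disp = 21−17 = 4.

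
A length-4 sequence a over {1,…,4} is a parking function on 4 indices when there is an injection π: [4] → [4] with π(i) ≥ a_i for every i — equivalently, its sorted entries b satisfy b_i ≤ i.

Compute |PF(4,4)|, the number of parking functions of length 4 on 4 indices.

125

|PF(4,4)| = (4−4+1)·(4+1)^(4−1) = 1 · 125 = 125 (Pollak)
Check (2,3,2,1) → sorted (1,2,2,3): b_i ≤ i ∀i, a PF.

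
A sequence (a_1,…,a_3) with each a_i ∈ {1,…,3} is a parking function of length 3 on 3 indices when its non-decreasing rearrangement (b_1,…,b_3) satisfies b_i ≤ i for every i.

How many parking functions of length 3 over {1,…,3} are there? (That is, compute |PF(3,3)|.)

#PF = (3−3+1)·(3+1)^(3−1) = 1×16 = 16 (Pollak)
E.g. (1,1,3) → sorted (1,1,3): b_i ≤ i ∀i, a PF.

16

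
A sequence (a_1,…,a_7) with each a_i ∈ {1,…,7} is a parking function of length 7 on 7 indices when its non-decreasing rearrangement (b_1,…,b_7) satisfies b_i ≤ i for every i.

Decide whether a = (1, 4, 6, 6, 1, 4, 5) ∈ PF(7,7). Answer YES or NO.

Sorted: b = (1, 1, 4, 4, 5, 6, 6).
  b_1=1 ≤ 1
  b_2=1 ≤ 2
  b_3=4 > 3
  fails at i=3 ⇒ NO

NO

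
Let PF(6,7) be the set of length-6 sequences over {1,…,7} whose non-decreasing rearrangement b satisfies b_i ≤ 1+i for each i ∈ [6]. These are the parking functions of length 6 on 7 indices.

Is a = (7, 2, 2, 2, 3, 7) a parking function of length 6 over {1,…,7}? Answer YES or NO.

Sorted: b = (2, 2, 2, 3, 7, 7).
  b_1=2 ≤ 2
  b_2=2 ≤ 3
  b_3=2 ≤ 4
  b_4=3 ≤ 5
  b_5=7 > 6
  fails at i=5 ⇒ NO

NO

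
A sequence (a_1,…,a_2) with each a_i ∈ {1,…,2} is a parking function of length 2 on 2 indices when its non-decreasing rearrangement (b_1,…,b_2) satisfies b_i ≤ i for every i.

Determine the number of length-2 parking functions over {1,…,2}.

3

#PF = (3−2)·3^(2−1) = 1×3 = 3 [KW]
E.g. (2,1) → sorted (1,2): b_i ≤ i ∀i, a PF.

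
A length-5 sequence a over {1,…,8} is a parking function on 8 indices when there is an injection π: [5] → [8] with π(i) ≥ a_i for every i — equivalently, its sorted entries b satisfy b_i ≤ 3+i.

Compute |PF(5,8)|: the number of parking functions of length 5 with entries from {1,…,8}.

26244

|PF| = (9−5)·9^(5−1) = 4·6561 = 26244
Example (8,5,4,3,2) → sorted (2,3,4,5,8): b_i ≤ 3+i ∀i, a PF.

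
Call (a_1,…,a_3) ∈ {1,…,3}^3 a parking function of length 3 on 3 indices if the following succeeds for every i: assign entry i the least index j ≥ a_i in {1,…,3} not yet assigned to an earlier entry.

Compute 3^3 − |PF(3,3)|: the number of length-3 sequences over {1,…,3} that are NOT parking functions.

11

Count = 1·4^2 = 1 · 16 = 16 [KW]
Example (3,2,3) → sorted (2,3,3): b_1=2>1, not a PF.
So 27 − 16 = 11 fail.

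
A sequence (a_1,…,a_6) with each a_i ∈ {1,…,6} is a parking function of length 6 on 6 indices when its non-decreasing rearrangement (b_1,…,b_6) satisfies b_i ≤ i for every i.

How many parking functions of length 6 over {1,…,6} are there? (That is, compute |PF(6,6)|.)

Count = (6−6+1)·(6+1)^(6−1) = 1·16807 = 16807
E.g. (2,4,1,6,4,3) → sorted (1,2,3,4,4,6): b_i ≤ i ∀i, a PF.

16807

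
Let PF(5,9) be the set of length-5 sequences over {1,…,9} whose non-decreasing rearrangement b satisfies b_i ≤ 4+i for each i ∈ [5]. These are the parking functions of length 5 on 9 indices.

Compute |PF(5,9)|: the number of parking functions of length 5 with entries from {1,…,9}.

50000

|PF(5,9)| = (9+1−5)·(9+1)^{5−1} = 5·10000 = 50000 (Konheim–Weiss)
E.g. (8,7,9,5,2) → sorted (2,5,7,8,9): b_i ≤ 4+i ∀i, a PF.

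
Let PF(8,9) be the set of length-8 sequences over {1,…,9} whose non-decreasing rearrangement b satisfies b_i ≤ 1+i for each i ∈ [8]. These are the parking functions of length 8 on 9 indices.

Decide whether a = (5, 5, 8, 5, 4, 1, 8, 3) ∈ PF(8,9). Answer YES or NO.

YES

Sorted: b = (1, 3, 4, 5, 5, 5, 8, 8).
  b_1=1 ≤ 2
  b_2=3 ≤ 3
  b_3=4 ≤ 4
  b_4=5 ≤ 5
  b_5=5 ≤ 6
  b_6=5 ≤ 7
  b_7=8 ≤ 8
  b_8=8 ≤ 9
All bounds hold ⇒ YES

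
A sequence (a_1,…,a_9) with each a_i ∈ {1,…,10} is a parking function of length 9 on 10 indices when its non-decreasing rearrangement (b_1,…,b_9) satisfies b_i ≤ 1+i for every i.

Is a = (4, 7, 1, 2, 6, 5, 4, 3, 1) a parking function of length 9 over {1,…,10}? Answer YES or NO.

Sorted: b = (1, 1, 2, 3, 4, 4, 5, 6, 7).
  b_1=1 ≤ 2
  b_2=1 ≤ 3
  b_3=2 ≤ 4
  b_4=3 ≤ 5
  b_5=4 ≤ 6
  b_6=4 ≤ 7
  b_7=5 ≤ 8
  b_8=6 ≤ 9
  b_9=7 ≤ 10
All bounds hold ⇒ YES

YES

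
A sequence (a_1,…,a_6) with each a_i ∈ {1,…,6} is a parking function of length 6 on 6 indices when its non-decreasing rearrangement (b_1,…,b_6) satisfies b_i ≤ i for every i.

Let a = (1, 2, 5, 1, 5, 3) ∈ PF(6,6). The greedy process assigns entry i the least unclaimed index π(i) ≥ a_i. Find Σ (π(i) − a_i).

Σπ = 21 ({1..6} each once); Σa = 1+2+5+1+5+3 = 17; disp = 21−17 = 4.

4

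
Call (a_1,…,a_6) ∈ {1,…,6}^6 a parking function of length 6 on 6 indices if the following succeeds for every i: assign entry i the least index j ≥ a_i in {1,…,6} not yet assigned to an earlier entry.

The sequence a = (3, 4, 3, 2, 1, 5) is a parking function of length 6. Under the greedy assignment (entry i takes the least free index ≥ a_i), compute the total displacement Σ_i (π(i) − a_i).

3

Σπ(i) = 1+…+6 = 21; Σa = 3+4+3+2+1+5 = 18; disp = 21−18 = 3.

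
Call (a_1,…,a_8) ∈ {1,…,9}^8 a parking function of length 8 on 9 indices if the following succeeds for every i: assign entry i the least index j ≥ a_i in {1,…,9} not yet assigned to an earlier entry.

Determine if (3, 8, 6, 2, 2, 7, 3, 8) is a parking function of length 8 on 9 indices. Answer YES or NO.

Rearranged: b = (2, 2, 3, 3, 6, 7, 8, 8).
  b_1=2 ≤ 2
  b_2=2 ≤ 3
  b_3=3 ≤ 4
  b_4=3 ≤ 5
  b_5=6 ≤ 6
  b_6=7 ≤ 7
  b_7=8 ≤ 8
  b_8=8 ≤ 9
All bounds hold ⇒ YES

YES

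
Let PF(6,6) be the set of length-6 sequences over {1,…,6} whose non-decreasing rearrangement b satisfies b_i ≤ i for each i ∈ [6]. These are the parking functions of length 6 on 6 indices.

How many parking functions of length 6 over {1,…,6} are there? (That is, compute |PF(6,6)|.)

16807

|PF| = (6−6+1)·(6+1)^(6−1) = 1·16807 = 16807 (Pollak)
Example (2,1,5,2,1,5) → sorted (1,1,2,2,5,5): b_i ≤ i ∀i, a PF.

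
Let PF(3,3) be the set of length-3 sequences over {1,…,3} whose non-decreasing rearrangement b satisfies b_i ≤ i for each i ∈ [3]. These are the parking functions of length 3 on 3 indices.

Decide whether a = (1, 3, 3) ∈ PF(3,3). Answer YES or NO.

NO

Order a: b = (1, 3, 3).
  b_1=1 ≤ 1
  b_2=3 > 2
  fails at i=2 ⇒ NO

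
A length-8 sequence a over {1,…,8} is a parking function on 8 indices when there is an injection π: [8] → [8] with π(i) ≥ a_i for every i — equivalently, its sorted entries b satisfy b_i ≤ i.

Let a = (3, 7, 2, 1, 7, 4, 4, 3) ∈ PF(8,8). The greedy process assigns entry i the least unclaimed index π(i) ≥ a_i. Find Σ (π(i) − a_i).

5

Σπ = 8·9/2 = 36 (π permutes [8]); Σa = 3+7+2+1+7+4+4+3 = 31; disp = 36−31 = 5.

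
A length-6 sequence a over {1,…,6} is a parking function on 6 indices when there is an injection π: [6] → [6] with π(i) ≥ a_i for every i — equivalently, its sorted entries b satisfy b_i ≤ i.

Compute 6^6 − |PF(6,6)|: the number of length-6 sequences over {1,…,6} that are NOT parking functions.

Count = (6+1−6)·(6+1)^{6−1} = 1×16807 = 16807 (Konheim–Weiss)
Example (6,6,4,6,2,3) → sorted (2,3,4,6,6,6): b_1=2>1, not a PF.
So 46656 − 16807 = 29849 fail.

29849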